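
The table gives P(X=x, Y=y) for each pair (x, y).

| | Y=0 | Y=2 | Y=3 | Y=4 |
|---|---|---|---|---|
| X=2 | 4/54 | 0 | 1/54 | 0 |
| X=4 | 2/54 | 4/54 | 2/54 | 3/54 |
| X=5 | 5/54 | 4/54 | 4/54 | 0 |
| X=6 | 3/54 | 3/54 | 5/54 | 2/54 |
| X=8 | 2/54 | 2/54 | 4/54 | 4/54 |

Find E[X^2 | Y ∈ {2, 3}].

P(Y ∈ {2, 3}) = 29/54.
Summing X^2·P(X=x,Y=y) over the conditioning event gives 18.
E[X^2 | Y ∈ {2, 3}] = (18) / (29/54) = 972/29.

972/29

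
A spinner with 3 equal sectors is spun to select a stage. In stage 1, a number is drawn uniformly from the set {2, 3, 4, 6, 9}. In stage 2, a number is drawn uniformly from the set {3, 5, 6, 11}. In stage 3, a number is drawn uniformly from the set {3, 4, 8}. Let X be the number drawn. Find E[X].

E[X | stage 1] = (2+3+4+6+9)/5 = 24/5.
E[X | stage 2] = (3+5+6+11)/4 = 25/4.
E[X | stage 3] = (3+4+8)/3 = 5.
E[X] = (1/3)·(24/5) + (1/3)·(25/4) + (1/3)·(5) = 107/20.

107/20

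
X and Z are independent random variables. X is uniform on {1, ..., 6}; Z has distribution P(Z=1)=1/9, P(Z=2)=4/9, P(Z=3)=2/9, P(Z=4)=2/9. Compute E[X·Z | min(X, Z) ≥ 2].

P(min(X, Z) ≥ 2) = 20/27.
Summing XZ·P(x,y) over outcomes with min(X, Z) ≥ 2 gives 220/27.
E[X·Z | min(X, Z) ≥ 2] = (220/27) / (20/27) = 11.

11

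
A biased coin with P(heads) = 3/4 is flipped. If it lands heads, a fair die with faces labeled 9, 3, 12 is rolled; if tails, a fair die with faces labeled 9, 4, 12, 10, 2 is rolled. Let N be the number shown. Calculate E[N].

157/20

E[N | heads] = (9+3+12)/3 = 8.
E[N | tails] = (9+4+12+10+2)/5 = 37/5.
E[N] = (3/4)·(8) + (1/4)·(37/5) = 157/20.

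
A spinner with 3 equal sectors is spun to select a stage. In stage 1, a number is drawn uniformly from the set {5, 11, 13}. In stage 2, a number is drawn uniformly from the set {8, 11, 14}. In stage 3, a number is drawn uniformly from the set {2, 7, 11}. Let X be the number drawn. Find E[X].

82/9

E[X | stage 1] = (5+11+13)/3 = 29/3.
E[X | stage 2] = (8+11+14)/3 = 11.
E[X | stage 3] = (2+7+11)/3 = 20/3.
E[X] = (1/3)·(29/3) + (1/3)·(11) + (1/3)·(20/3) = 82/9.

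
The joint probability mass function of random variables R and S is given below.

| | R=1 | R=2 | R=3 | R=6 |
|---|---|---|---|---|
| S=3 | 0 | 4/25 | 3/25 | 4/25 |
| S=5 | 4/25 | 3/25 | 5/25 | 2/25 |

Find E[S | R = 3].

P(R = 3) = 8/25.
Σ S·P over the event = 3·(3/25) + 5·(5/25) = 34/25.
E[S | R = 3] = (34/25) / (8/25) = 17/4.

17/4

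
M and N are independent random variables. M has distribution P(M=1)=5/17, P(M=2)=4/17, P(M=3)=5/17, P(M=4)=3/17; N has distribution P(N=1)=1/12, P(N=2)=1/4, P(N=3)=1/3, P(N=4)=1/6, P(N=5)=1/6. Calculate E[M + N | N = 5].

P(N = 5) = 1/6.
Summing (M+N)·P(x,y) over outcomes with N = 5 gives 125/102.
E[M + N | N = 5] = (125/102) / (1/6) = 125/17.

125/17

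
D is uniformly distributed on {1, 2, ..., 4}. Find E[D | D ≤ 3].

2

Given D ≤ 3, D is equally likely to be any of {1, 2, 3}.
E[D | D ≤ 3] = (1 + 2 + 3) / 3 = 2.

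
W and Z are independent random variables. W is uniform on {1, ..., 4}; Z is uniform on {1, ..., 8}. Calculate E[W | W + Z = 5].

Outcomes with W + Z = 5: (1,4), (2,3), (3,2), (4,1), each with probability 1/32.
E[W | W + Z = 5] = (1 + 2 + 3 + 4) / 4 = 5/2.

5/2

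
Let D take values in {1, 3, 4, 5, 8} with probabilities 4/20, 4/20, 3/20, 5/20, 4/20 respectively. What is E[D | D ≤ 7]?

53/16

P(D ≤ 7) = 4/5.
Σ over the event: 1·1/5 + 3·1/5 + 4·3/20 + 5·1/4 = 53/20.
E[D | D ≤ 7] = (53/20) / (4/5) = 53/16.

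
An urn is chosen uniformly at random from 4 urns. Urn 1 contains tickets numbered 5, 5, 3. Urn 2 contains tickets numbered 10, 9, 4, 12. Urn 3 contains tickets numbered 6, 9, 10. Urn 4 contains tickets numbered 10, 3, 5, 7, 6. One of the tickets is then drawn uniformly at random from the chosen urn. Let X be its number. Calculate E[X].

1657/240

E[X | urn 1] = (5+5+3)/3 = 13/3.
E[X | urn 2] = (10+9+4+12)/4 = 35/4.
E[X | urn 3] = (6+9+10)/3 = 25/3.
E[X | urn 4] = (10+3+5+7+6)/5 = 31/5.
E[X] = (1/4)·(13/3) + (1/4)·(35/4) + (1/4)·(25/3) + (1/4)·(31/5) = 1657/240.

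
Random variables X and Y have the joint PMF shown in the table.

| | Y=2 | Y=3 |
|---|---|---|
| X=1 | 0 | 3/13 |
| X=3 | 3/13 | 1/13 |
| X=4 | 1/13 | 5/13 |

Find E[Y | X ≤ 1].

3

P(X ≤ 1) = 3/13.
Summing Y·P(X=x,Y=y) over the conditioning event gives 9/13.
E[Y | X ≤ 1] = (9/13) / (3/13) = 3.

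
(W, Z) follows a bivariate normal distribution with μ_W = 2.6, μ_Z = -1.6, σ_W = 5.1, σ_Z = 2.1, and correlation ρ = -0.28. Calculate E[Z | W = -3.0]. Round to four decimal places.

The regression of Z on W has slope ρ·σ_Z/σ_W and passes through (μ_W, μ_Z).
E[Z | W=-3.0] = -1.6 + (-0.28)·(2.1/5.1)·(-3.0 − (2.6)) = -1.6 + (-0.11529)·(-5.6) = -0.9544.

-0.9544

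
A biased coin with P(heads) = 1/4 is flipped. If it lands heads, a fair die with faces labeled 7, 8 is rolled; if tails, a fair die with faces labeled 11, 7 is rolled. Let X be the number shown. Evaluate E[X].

E[X | heads] = (7+8)/2 = 15/2.
E[X | tails] = (11+7)/2 = 9.
By the law of total expectation,
E[X] = (1/4)·(15/2) + (3/4)·(9) = 69/8.

69/8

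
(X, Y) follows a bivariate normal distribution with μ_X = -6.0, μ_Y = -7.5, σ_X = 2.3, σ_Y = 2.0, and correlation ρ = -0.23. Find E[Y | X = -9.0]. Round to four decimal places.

E[Y | X=x] = μ_Y + ρ(σ_Y/σ_X)(x − μ_X) for jointly normal variables.
E[Y | X=-9.0] = -7.5 + (-0.23)·(2.0/2.3)·(-9.0 − (-6.0)) = -7.5 + (-0.2)·(-3) = -6.9000.

-6.9000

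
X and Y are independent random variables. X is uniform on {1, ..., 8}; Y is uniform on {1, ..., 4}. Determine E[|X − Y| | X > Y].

37/11

P(X > Y) = 11/16.
Summing |X−Y|·P(x,y) over outcomes with X > Y gives 37/16.
E[|X − Y| | X > Y] = (37/16) / (11/16) = 37/11.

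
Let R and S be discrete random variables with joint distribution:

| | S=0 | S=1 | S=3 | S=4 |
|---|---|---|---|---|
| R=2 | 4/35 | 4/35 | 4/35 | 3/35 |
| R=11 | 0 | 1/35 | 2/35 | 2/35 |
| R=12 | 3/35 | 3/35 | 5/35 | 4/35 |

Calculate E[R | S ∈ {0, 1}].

33/5

P(S ∈ {0, 1}) = 3/7.
Summing R·P(R=x,S=y) over the conditioning event gives 99/35.
E[R | S ∈ {0, 1}] = (99/35) / (3/7) = 33/5.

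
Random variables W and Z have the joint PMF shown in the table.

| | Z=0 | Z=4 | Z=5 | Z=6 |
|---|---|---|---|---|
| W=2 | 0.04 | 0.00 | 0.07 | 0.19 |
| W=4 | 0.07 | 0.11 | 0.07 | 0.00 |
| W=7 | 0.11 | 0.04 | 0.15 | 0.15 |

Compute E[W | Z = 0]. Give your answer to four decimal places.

5.1364

P(Z = 0) = 0.22.
Summing W·P(W=x,Z=y) over the conditioning event gives 1.13.
E[W | Z = 0] = (1.13) / (0.22) = 5.1364.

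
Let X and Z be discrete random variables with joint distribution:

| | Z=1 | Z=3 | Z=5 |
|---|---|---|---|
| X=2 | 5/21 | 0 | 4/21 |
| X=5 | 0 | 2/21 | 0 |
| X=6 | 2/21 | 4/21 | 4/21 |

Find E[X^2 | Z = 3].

P(Z = 3) = 2/7.
Σ X^2·P over the event = 25·(2/21) + 36·(4/21) = 194/21.
E[X^2 | Z = 3] = (194/21) / (2/7) = 97/3.

97/3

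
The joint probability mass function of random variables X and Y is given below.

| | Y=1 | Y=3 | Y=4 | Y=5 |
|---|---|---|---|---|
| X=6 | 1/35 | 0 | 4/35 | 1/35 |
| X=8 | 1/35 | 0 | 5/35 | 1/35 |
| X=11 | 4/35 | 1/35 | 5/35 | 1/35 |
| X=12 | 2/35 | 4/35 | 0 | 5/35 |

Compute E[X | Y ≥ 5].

85/8

P(Y ≥ 5) = 8/35.
Σ X·P over the event = 6·(1/35) + 8·(1/35) + 11·(1/35) + 12·(5/35) = 17/7.
E[X | Y ≥ 5] = (17/7) / (8/35) = 85/8.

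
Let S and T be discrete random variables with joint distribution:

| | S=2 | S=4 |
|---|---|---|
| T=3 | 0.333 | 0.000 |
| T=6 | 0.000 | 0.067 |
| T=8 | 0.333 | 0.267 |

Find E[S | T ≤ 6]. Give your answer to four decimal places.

P(T ≤ 6) = 0.400.
Σ S·P over the event = 2·(0.333) + 4·(0.067) = 0.934.
E[S | T ≤ 6] = (0.934) / (0.400) = 2.3350.

2.3350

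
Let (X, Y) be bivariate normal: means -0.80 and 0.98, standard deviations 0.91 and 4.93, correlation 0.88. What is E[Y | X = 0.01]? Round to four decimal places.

4.8417

For a bivariate normal, E[Y | X=x] = μ_Y + ρ·(σ_Y/σ_X)·(x − μ_X).
E[Y | X=0.01] = 0.98 + (0.88)·(4.93/0.91)·(0.01 − (-0.80)) = 0.98 + (4.7675)·(0.81) = 4.8417.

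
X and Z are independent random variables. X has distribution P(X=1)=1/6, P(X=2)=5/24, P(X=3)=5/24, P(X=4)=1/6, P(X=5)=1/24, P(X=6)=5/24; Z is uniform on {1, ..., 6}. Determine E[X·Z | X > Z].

93/8

P(X > Z) = 7/18.
Summing XZ·P(x,y) over outcomes with X > Z gives 217/48.
E[X·Z | X > Z] = (217/48) / (7/18) = 93/8.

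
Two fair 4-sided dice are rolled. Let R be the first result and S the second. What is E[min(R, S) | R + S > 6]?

Outcomes with R + S > 6: (3,4), (4,3), (4,4), each with probability 1/16.
E[min(R, S) | R + S > 6] = (3 + 3 + 4) / 3 = 10/3.

10/3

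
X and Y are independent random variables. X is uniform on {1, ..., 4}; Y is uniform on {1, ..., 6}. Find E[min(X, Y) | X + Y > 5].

P(X + Y > 5) = 7/12.
Summing min(X,Y)·P(x,y) over outcomes with X + Y > 5 gives 37/24.
E[min(X, Y) | X + Y > 5] = (37/24) / (7/12) = 37/14.

37/14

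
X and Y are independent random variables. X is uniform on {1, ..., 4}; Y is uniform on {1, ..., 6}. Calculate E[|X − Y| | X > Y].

Outcomes with X > Y: (2,1), (3,1), (3,2), (4,1), (4,2), (4,3), each with probability 1/24.
E[|X − Y| | X > Y] = (1 + 2 + 1 + 3 + 2 + 1) / 6 = 5/3.

5/3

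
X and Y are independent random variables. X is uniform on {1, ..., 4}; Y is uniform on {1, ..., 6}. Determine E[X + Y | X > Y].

Outcomes with X > Y: (2,1), (3,1), (3,2), (4,1), (4,2), (4,3), each with probability 1/24.
E[X + Y | X > Y] = (3 + 4 + 5 + 5 + 6 + 7) / 6 = 5.

5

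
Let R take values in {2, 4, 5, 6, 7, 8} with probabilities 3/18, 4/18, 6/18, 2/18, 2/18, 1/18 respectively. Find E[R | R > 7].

8

P(R > 7) = 1/18.
Σ over the event: 8·1/18 = 4/9.
E[R | R > 7] = (4/9) / (1/18) = 8.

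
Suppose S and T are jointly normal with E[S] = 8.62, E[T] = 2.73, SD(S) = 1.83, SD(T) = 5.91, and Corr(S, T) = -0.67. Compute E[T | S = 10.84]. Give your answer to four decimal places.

-2.0736

The regression of T on S has slope ρ·σ_T/σ_S and passes through (μ_S, μ_T).
E[T | S=10.84] = 2.73 + (-0.67)·(5.91/1.83)·(10.84 − (8.62)) = 2.73 + (-2.1638)·(2.22) = -2.0736.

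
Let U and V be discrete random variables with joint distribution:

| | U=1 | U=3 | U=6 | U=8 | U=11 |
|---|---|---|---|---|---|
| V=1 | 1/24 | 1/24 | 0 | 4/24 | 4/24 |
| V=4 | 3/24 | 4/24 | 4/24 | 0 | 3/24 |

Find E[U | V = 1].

8

P(V = 1) = 5/12.
Σ U·P over the event = 1·(1/24) + 3·(1/24) + 8·(4/24) + 11·(4/24) = 10/3.
E[U | V = 1] = (10/3) / (5/12) = 8.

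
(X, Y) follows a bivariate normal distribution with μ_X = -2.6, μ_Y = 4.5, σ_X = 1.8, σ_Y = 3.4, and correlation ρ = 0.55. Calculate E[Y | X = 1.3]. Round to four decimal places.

The regression of Y on X has slope ρ·σ_Y/σ_X and passes through (μ_X, μ_Y).
E[Y | X=1.3] = 4.5 + (0.55)·(3.4/1.8)·(1.3 − (-2.6)) = 4.5 + (1.0389)·(3.9) = 8.5517.

8.5517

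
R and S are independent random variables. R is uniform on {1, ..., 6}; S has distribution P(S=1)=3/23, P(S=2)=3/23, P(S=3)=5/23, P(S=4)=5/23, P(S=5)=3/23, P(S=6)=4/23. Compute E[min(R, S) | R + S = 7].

49/23

P(R + S = 7) = 1/6.
Summing min(R,S)·P(x,y) over outcomes with R + S = 7 gives 49/138.
E[min(R, S) | R + S = 7] = (49/138) / (1/6) = 49/23.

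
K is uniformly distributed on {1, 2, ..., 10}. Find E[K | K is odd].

Given K is odd, K is equally likely to be any of {1, 3, 5, 7, 9}.
E[K | K is odd] = (1 + 3 + 5 + 7 + 9) / 5 = 5.

5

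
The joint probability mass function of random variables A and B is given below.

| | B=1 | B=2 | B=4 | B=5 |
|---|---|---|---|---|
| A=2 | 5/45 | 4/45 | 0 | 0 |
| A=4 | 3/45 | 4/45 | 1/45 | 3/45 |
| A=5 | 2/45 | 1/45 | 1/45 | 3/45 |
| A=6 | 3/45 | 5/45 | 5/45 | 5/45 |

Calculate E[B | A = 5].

P(A = 5) = 7/45.
Σ B·P over the event = 1·(2/45) + 2·(1/45) + 4·(1/45) + 5·(3/45) = 23/45.
E[B | A = 5] = (23/45) / (7/45) = 23/7.

23/7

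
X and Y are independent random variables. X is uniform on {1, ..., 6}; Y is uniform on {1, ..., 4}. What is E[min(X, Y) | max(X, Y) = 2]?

4/3

Outcomes with max(X, Y) = 2: (1,2), (2,1), (2,2), each with probability 1/24.
E[min(X, Y) | max(X, Y) = 2] = (1 + 1 + 2) / 3 = 4/3.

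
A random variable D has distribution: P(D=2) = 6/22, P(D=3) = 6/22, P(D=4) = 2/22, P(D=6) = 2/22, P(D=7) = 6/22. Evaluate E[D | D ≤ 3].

5/2

P(D ≤ 3) = 6/11.
Σ over the event: 2·3/11 + 3·3/11 = 15/11.
E[D | D ≤ 3] = (15/11) / (6/11) = 5/2.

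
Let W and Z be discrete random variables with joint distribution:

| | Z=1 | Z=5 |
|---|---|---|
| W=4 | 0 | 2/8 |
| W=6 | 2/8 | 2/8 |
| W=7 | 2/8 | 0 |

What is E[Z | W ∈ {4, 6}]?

P(W ∈ {4, 6}) = 3/4.
Σ Z·P over the event = 5·(2/8) + 1·(2/8) + 5·(2/8) = 11/4.
E[Z | W ∈ {4, 6}] = (11/4) / (3/4) = 11/3.

11/3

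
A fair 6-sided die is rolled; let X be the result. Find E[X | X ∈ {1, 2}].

3/2

P(X ∈ {1, 2}) = 1/3.
Σ over the event: 1·1/6 + 2·1/6 = 1/2.
E[X | X ∈ {1, 2}] = (1/2) / (1/3) = 3/2.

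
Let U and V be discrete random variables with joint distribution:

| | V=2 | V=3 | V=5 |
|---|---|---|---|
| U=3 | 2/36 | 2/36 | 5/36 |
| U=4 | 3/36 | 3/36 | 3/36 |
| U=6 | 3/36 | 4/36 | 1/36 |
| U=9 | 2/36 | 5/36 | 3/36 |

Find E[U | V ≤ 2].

27/5

P(V ≤ 2) = 5/18.
Summing U·P(U=x,V=y) over the conditioning event gives 3/2.
E[U | V ≤ 2] = (3/2) / (5/18) = 27/5.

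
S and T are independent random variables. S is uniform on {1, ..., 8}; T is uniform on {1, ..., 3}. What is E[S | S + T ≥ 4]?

P(S + T ≥ 4) = 7/8.
Summing S·P(x,y) over outcomes with S + T ≥ 4 gives 13/3.
E[S | S + T ≥ 4] = (13/3) / (7/8) = 104/21.

104/21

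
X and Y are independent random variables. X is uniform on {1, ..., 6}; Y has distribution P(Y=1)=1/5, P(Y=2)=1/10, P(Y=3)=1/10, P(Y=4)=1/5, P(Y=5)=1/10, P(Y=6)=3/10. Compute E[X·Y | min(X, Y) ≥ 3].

P(min(X, Y) ≥ 3) = 7/15.
Summing XY·P(x,y) over outcomes with min(X, Y) ≥ 3 gives 51/5.
E[X·Y | min(X, Y) ≥ 3] = (51/5) / (7/15) = 153/7.

153/7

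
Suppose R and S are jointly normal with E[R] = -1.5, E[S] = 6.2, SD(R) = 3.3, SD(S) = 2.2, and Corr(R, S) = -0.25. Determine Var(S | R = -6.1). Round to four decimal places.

Var(S | R=x) = (1 − ρ²)·σ_S².
Var(S | R=-6.1) = (2.2)²·(1 − (-0.25)²) = 4.84·0.9375 = 4.5375.

4.5375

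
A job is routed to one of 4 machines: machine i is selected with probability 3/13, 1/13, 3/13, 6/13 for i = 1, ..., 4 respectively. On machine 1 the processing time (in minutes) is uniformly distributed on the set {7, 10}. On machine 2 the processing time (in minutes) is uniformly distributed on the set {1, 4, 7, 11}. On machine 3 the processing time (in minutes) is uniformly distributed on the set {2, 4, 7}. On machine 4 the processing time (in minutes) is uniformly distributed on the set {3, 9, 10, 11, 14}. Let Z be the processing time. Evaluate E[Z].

E[Z | machine 1] = (7+10)/2 = 17/2.
E[Z | machine 2] = (1+4+7+11)/4 = 23/4.
E[Z | machine 3] = (2+4+7)/3 = 13/3.
E[Z | machine 4] = (3+9+10+11+14)/5 = 47/5.
E[Z] = (3/13)·(17/2) + (1/13)·(23/4) + (3/13)·(13/3) + (6/13)·(47/5) = 2013/260.

2013/260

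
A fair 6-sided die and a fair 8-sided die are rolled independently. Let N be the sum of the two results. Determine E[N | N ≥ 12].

P(N ≥ 12) = 1/8.
Σ over the event: 12·1/16 + 13·1/24 + 14·1/48 = 19/12.
E[N | N ≥ 12] = (19/12) / (1/8) = 38/3.

38/3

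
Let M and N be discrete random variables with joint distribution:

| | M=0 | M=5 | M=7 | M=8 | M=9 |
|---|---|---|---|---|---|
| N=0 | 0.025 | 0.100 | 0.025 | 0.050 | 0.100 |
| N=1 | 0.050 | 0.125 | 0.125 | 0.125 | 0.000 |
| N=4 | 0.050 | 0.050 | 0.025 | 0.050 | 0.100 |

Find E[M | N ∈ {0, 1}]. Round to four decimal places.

6.1724

P(N ∈ {0, 1}) = 0.725.
Summing M·P(M=x,N=y) over the conditioning event gives 4.475.
E[M | N ∈ {0, 1}] = (4.475) / (0.725) = 6.1724.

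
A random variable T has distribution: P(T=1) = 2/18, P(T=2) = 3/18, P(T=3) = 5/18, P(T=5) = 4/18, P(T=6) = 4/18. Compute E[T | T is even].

P(T is even) = 7/18.
Σ over the event: 2·1/6 + 6·2/9 = 5/3.
E[T | T is even] = (5/3) / (7/18) = 30/7.

30/7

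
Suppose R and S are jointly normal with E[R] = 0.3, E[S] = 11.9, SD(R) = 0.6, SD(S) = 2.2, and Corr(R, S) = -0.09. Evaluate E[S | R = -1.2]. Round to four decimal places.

The regression of S on R has slope ρ·σ_S/σ_R and passes through (μ_R, μ_S).
E[S | R=-1.2] = 11.9 + (-0.09)·(2.2/0.6)·(-1.2 − (0.3)) = 11.9 + (-0.33)·(-1.5) = 12.3950.

12.3950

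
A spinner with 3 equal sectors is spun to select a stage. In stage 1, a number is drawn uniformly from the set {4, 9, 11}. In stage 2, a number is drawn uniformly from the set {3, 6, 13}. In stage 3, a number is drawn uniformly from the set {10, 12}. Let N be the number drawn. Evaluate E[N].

E[N | stage 1] = (4+9+11)/3 = 8.
E[N | stage 2] = (3+6+13)/3 = 22/3.
E[N | stage 3] = (10+12)/2 = 11.
E[N] = (1/3)·(8) + (1/3)·(22/3) + (1/3)·(11) = 79/9.

79/9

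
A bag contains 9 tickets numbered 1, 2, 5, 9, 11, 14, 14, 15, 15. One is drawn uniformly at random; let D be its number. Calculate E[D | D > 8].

P(D > 8) = 2/3.
Σ over the event: 9·1/9 + 11·1/9 + 14·2/9 + 15·2/9 = 26/3.
E[D | D > 8] = (26/3) / (2/3) = 13.

13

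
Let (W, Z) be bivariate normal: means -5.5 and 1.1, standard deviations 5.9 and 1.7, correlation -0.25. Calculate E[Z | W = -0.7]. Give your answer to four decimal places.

0.7542

The regression of Z on W has slope ρ·σ_Z/σ_W and passes through (μ_W, μ_Z).
E[Z | W=-0.7] = 1.1 + (-0.25)·(1.7/5.9)·(-0.7 − (-5.5)) = 1.1 + (-0.072034)·(4.8) = 0.7542.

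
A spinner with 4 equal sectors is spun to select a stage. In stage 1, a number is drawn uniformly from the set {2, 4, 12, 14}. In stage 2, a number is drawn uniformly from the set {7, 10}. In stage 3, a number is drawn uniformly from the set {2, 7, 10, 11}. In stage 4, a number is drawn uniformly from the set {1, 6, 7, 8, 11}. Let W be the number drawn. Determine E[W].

E[W | stage 1] = (2+4+12+14)/4 = 8.
E[W | stage 2] = (7+10)/2 = 17/2.
E[W | stage 3] = (2+7+10+11)/4 = 15/2.
E[W | stage 4] = (1+6+7+8+11)/5 = 33/5.
By the law of total expectation,
E[W] = (1/4)·(8) + (1/4)·(17/2) + (1/4)·(15/2) + (1/4)·(33/5) = 153/20.

153/20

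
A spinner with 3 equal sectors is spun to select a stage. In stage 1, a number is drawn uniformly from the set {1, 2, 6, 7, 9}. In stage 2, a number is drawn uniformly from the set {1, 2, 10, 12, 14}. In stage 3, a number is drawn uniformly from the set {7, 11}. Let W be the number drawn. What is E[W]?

E[W | stage 1] = (1+2+6+7+9)/5 = 5.
E[W | stage 2] = (1+2+10+12+14)/5 = 39/5.
E[W | stage 3] = (7+11)/2 = 9.
By the law of total expectation,
E[W] = (1/3)·(5) + (1/3)·(39/5) + (1/3)·(9) = 109/15.

109/15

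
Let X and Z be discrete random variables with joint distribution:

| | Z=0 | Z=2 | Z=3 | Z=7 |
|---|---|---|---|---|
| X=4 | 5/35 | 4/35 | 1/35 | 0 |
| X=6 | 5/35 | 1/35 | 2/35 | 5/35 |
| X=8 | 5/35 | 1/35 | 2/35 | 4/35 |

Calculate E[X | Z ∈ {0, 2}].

40/7

P(Z ∈ {0, 2}) = 3/5.
Σ X·P over the event = 4·(5/35) + 4·(4/35) + 6·(5/35) + 6·(1/35) + 8·(5/35) + 8·(1/35) = 24/7.
E[X | Z ∈ {0, 2}] = (24/7) / (3/5) = 40/7.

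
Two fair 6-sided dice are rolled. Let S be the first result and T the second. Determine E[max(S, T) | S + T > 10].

Outcomes with S + T > 10: (5,6), (6,5), (6,6), each with probability 1/36.
E[max(S, T) | S + T > 10] = (6 + 6 + 6) / 3 = 6.

6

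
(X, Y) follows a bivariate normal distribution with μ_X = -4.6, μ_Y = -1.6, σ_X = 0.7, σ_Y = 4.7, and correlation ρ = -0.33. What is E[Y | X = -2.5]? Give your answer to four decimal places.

The regression of Y on X has slope ρ·σ_Y/σ_X and passes through (μ_X, μ_Y).
E[Y | X=-2.5] = -1.6 + (-0.33)·(4.7/0.7)·(-2.5 − (-4.6)) = -1.6 + (-2.2157)·(2.1) = -6.2530.

-6.2530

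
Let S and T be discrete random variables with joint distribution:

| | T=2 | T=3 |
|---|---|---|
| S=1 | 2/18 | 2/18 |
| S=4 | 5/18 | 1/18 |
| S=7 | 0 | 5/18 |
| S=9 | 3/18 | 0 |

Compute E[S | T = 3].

P(T = 3) = 4/9.
Σ S·P over the event = 1·(2/18) + 4·(1/18) + 7·(5/18) = 41/18.
E[S | T = 3] = (41/18) / (4/9) = 41/8.

41/8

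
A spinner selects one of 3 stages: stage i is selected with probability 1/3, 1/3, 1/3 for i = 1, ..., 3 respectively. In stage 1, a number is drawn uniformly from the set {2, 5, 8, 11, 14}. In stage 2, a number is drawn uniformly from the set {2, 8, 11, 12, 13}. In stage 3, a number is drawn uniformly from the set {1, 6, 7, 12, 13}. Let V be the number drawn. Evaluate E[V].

25/3

E[V | stage 1] = (2+5+8+11+14)/5 = 8.
E[V | stage 2] = (2+8+11+12+13)/5 = 46/5.
E[V | stage 3] = (1+6+7+12+13)/5 = 39/5.
By the law of total expectation,
E[V] = (1/3)·(8) + (1/3)·(46/5) + (1/3)·(39/5) = 25/3.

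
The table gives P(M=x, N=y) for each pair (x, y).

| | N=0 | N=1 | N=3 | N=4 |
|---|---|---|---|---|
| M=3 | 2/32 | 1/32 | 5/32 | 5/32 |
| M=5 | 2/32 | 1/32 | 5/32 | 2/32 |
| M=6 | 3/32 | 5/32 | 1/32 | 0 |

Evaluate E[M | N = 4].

25/7

P(N = 4) = 7/32.
Σ M·P over the event = 3·(5/32) + 5·(2/32) = 25/32.
E[M | N = 4] = (25/32) / (7/32) = 25/7.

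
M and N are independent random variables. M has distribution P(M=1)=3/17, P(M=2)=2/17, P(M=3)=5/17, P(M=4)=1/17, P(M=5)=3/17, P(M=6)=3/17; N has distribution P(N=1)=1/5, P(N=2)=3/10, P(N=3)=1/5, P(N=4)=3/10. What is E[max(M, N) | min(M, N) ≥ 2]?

479/112

P(min(M, N) ≥ 2) = 56/85.
Summing max(M,N)·P(x,y) over outcomes with min(M, N) ≥ 2 gives 479/170.
E[max(M, N) | min(M, N) ≥ 2] = (479/170) / (56/85) = 479/112.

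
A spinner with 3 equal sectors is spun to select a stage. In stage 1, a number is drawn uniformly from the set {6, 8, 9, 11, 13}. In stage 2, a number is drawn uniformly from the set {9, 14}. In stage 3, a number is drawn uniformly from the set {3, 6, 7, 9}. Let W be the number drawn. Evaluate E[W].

E[W | stage 1] = (6+8+9+11+13)/5 = 47/5.
E[W | stage 2] = (9+14)/2 = 23/2.
E[W | stage 3] = (3+6+7+9)/4 = 25/4.
E[W] = (1/3)·(47/5) + (1/3)·(23/2) + (1/3)·(25/4) = 181/20.

181/20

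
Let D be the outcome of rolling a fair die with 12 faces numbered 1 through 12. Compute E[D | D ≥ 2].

Given D ≥ 2, D is equally likely to be any of {2, 3, 4, 5, 6, 7, 8, 9, 10, 11, 12}.
E[D | D ≥ 2] = (2 + 3 + 4 + 5 + 6 + 7 + 8 + 9 + 10 + 11 + 12) / 11 = 7.

7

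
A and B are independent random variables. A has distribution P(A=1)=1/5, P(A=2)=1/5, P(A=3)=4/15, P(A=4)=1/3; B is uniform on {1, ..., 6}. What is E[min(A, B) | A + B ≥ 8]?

P(A + B ≥ 8) = 13/45.
Summing min(A,B)·P(x,y) over outcomes with A + B ≥ 8 gives 1.
E[min(A, B) | A + B ≥ 8] = (1) / (13/45) = 45/13.

45/13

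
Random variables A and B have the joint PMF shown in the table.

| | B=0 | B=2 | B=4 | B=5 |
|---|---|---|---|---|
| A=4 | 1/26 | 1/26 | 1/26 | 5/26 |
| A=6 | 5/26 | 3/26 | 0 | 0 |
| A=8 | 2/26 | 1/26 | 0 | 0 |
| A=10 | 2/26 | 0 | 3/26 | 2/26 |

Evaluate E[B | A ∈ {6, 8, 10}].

P(A ∈ {6, 8, 10}) = 9/13.
Σ B·P over the event = 0·(5/26) + 2·(3/26) + 0·(2/26) + 2·(1/26) + 0·(2/26) + 4·(3/26) + 5·(2/26) = 15/13.
E[B | A ∈ {6, 8, 10}] = (15/13) / (9/13) = 5/3.

5/3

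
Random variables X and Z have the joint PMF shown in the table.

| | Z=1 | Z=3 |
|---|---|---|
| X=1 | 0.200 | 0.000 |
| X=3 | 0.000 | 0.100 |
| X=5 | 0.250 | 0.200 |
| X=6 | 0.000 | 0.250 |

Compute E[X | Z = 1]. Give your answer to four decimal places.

P(Z = 1) = 0.450.
Σ X·P over the event = 1·(0.200) + 5·(0.250) = 1.450.
E[X | Z = 1] = (1.450) / (0.450) = 3.2222.

3.2222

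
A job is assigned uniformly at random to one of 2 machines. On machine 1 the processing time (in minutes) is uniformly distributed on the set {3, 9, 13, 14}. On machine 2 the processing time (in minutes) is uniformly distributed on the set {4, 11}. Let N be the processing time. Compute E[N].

69/8

E[N | machine 1] = (3+9+13+14)/4 = 39/4.
E[N | machine 2] = (4+11)/2 = 15/2.
By the law of total expectation,
E[N] = (1/2)·(39/4) + (1/2)·(15/2) = 69/8.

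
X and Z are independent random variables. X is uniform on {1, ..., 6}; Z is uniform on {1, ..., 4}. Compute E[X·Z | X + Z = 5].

P(X + Z = 5) = 1/6.
Summing XZ·P(x,y) over outcomes with X + Z = 5 gives 5/6.
E[X·Z | X + Z = 5] = (5/6) / (1/6) = 5.

5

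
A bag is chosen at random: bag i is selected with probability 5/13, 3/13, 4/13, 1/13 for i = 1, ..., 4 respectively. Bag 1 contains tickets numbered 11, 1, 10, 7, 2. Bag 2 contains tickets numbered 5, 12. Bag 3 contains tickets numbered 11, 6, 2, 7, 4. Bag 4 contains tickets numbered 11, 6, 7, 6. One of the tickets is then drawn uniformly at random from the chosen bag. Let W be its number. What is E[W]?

E[W | bag 1] = (11+1+10+7+2)/5 = 31/5.
E[W | bag 2] = (5+12)/2 = 17/2.
E[W | bag 3] = (11+6+2+7+4)/5 = 6.
E[W | bag 4] = (11+6+7+6)/4 = 15/2.
By the law of total expectation,
E[W] = (5/13)·(31/5) + (3/13)·(17/2) + (4/13)·(6) + (1/13)·(15/2) = 88/13.

88/13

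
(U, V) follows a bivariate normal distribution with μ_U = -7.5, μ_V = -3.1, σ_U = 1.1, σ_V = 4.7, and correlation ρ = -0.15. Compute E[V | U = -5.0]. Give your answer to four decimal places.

The regression of V on U has slope ρ·σ_V/σ_U and passes through (μ_U, μ_V).
E[V | U=-5.0] = -3.1 + (-0.15)·(4.7/1.1)·(-5.0 − (-7.5)) = -3.1 + (-0.64091)·(2.5) = -4.7023.

-4.7023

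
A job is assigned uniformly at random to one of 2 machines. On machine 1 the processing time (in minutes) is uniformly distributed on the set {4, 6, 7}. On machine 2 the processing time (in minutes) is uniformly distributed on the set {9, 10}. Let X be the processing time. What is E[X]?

91/12

E[X | machine 1] = (4+6+7)/3 = 17/3.
E[X | machine 2] = (9+10)/2 = 19/2.
By the law of total expectation,
E[X] = (1/2)·(17/3) + (1/2)·(19/2) = 91/12.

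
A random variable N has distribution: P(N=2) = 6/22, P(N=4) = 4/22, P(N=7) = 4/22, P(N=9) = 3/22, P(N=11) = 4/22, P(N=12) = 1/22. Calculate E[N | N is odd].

9

P(N is odd) = 1/2.
Σ over the event: 7·2/11 + 9·3/22 + 11·2/11 = 9/2.
E[N | N is odd] = (9/2) / (1/2) = 9.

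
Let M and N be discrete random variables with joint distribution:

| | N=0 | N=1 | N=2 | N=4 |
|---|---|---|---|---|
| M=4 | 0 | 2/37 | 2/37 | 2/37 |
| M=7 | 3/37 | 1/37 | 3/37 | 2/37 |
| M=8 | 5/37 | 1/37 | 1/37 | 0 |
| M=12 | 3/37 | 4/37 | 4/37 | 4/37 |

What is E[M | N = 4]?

P(N = 4) = 8/37.
Σ M·P over the event = 4·(2/37) + 7·(2/37) + 12·(4/37) = 70/37.
E[M | N = 4] = (70/37) / (8/37) = 35/4.

35/4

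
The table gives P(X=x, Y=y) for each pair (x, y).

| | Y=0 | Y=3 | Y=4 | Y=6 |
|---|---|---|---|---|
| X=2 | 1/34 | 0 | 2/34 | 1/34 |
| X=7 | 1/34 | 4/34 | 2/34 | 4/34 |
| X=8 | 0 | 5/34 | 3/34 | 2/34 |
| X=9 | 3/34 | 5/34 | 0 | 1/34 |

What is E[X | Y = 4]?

6

P(Y = 4) = 7/34.
Σ X·P over the event = 2·(2/34) + 7·(2/34) + 8·(3/34) = 21/17.
E[X | Y = 4] = (21/17) / (7/34) = 6.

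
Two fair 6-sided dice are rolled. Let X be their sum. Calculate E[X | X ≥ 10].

32/3

P(X ≥ 10) = 1/6.
Σ over the event: 10·1/12 + 11·1/18 + 12·1/36 = 16/9.
E[X | X ≥ 10] = (16/9) / (1/6) = 32/3.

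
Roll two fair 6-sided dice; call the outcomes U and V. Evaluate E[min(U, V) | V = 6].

7/2

Outcomes with V = 6: (1,6), (2,6), (3,6), (4,6), (5,6), (6,6), each with probability 1/36.
E[min(U, V) | V = 6] = (1 + 2 + 3 + 4 + 5 + 6) / 6 = 7/2.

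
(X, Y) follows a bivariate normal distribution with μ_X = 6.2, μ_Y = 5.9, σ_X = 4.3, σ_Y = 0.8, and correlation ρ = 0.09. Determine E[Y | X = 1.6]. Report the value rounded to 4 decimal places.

For a bivariate normal, E[Y | X=x] = μ_Y + ρ·(σ_Y/σ_X)·(x − μ_X).
E[Y | X=1.6] = 5.9 + (0.09)·(0.8/4.3)·(1.6 − (6.2)) = 5.9 + (0.016744)·(-4.6) = 5.8230.

5.8230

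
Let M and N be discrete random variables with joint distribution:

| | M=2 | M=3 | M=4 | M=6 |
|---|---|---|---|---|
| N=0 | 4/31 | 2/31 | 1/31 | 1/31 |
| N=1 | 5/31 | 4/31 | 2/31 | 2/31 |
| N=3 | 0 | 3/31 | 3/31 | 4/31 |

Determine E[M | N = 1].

P(N = 1) = 13/31.
Σ M·P over the event = 2·(5/31) + 3·(4/31) + 4·(2/31) + 6·(2/31) = 42/31.
E[M | N = 1] = (42/31) / (13/31) = 42/13.

42/13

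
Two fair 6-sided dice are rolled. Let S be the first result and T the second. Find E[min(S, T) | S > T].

7/3

P(S > T) = 5/12.
Summing min(S,T)·P(x,y) over outcomes with S > T gives 35/36.
E[min(S, T) | S > T] = (35/36) / (5/12) = 7/3.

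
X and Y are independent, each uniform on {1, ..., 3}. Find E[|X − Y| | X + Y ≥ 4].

1

Outcomes with X + Y ≥ 4: (1,3), (2,2), (2,3), (3,1), (3,2), (3,3), each with probability 1/9.
E[|X − Y| | X + Y ≥ 4] = (2 + 0 + 1 + 2 + 1 + 0) / 6 = 1.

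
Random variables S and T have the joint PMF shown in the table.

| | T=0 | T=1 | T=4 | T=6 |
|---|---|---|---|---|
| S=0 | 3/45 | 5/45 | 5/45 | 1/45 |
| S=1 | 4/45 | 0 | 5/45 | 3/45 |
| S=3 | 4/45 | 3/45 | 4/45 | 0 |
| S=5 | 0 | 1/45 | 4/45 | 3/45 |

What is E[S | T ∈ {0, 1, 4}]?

P(T ∈ {0, 1, 4}) = 38/45.
Summing S·P(S=x,T=y) over the conditioning event gives 67/45.
E[S | T ∈ {0, 1, 4}] = (67/45) / (38/45) = 67/38.

67/38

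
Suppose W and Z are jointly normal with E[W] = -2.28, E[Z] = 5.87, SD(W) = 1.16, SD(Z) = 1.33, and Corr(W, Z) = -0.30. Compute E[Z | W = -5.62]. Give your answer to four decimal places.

7.0188

The regression of Z on W has slope ρ·σ_Z/σ_W and passes through (μ_W, μ_Z).
E[Z | W=-5.62] = 5.87 + (-0.30)·(1.33/1.16)·(-5.62 − (-2.28)) = 5.87 + (-0.343966)·(-3.34) = 7.0188.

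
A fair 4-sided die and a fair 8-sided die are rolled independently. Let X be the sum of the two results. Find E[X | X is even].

P(X is even) = 1/2.
Σ over the event: 2·1/32 + 4·3/32 + 6·1/8 + 8·1/8 + 10·3/32 + 12·1/32 = 7/2.
E[X | X is even] = (7/2) / (1/2) = 7.

7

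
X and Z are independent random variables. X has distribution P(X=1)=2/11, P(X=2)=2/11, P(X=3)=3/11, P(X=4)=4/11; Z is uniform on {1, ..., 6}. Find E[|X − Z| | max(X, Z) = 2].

2/3

P(max(X, Z) = 2) = 1/11.
Summing |X−Z|·P(x,y) over outcomes with max(X, Z) = 2 gives 2/33.
E[|X − Z| | max(X, Z) = 2] = (2/33) / (1/11) = 2/3.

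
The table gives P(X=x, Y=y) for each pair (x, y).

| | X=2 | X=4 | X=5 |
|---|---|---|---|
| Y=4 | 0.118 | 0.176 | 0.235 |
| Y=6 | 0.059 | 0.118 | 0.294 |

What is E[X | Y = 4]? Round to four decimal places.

P(Y = 4) = 0.529.
Σ X·P over the event = 2·(0.118) + 4·(0.176) + 5·(0.235) = 2.115.
E[X | Y = 4] = (2.115) / (0.529) = 3.9981.

3.9981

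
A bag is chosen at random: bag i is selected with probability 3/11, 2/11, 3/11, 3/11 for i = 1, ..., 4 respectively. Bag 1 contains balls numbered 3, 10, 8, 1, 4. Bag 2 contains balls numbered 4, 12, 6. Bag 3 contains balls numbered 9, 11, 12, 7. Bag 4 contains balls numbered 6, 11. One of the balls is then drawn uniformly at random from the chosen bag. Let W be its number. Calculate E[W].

E[W | bag 1] = (3+10+8+1+4)/5 = 26/5.
E[W | bag 2] = (4+12+6)/3 = 22/3.
E[W | bag 3] = (9+11+12+7)/4 = 39/4.
E[W | bag 4] = (6+11)/2 = 17/2.
E[W] = (3/11)·(26/5) + (2/11)·(22/3) + (3/11)·(39/4) + (3/11)·(17/2) = 5101/660.

5101/660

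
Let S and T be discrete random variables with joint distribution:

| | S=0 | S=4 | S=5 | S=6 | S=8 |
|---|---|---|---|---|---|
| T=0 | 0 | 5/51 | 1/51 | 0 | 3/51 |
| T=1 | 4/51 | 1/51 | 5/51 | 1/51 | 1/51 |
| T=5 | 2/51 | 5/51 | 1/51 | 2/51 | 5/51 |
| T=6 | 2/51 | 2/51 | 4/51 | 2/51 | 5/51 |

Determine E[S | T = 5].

P(T = 5) = 5/17.
Σ S·P over the event = 0·(2/51) + 4·(5/51) + 5·(1/51) + 6·(2/51) + 8·(5/51) = 77/51.
E[S | T = 5] = (77/51) / (5/17) = 77/15.

77/15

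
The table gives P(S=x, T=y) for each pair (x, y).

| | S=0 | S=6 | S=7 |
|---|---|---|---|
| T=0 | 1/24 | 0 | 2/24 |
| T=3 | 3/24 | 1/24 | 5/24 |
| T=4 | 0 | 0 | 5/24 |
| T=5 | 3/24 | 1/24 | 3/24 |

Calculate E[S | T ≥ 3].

103/21

P(T ≥ 3) = 7/8.
Σ S·P over the event = 0·(3/24) + 0·(3/24) + 6·(1/24) + 6·(1/24) + 7·(5/24) + 7·(5/24) + 7·(3/24) = 103/24.
E[S | T ≥ 3] = (103/24) / (7/8) = 103/21.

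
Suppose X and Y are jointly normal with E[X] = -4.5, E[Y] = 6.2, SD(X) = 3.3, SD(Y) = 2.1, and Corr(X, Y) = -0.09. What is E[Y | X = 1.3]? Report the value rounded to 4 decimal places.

5.8678

E[Y | X=x] = μ_Y + ρ(σ_Y/σ_X)(x − μ_X) for jointly normal variables.
E[Y | X=1.3] = 6.2 + (-0.09)·(2.1/3.3)·(1.3 − (-4.5)) = 6.2 + (-0.057273)·(5.8) = 5.8678.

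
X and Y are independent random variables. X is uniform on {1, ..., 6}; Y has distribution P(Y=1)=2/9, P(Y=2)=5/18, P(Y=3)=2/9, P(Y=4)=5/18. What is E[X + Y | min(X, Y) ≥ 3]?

P(min(X, Y) ≥ 3) = 1/3.
Summing (X+Y)·P(x,y) over outcomes with min(X, Y) ≥ 3 gives 145/54.
E[X + Y | min(X, Y) ≥ 3] = (145/54) / (1/3) = 145/18.

145/18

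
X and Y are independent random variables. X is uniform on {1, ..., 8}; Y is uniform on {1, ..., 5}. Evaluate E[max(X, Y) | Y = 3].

P(Y = 3) = 1/5.
Summing max(X,Y)·P(x,y) over outcomes with Y = 3 gives 39/40.
E[max(X, Y) | Y = 3] = (39/40) / (1/5) = 39/8.

39/8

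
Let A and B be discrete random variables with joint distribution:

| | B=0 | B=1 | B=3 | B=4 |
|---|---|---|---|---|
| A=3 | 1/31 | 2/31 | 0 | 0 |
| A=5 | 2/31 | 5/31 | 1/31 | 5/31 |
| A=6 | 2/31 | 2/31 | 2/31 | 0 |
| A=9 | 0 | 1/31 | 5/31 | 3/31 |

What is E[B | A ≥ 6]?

12/5

P(A ≥ 6) = 15/31.
Σ B·P over the event = 0·(2/31) + 1·(2/31) + 3·(2/31) + 1·(1/31) + 3·(5/31) + 4·(3/31) = 36/31.
E[B | A ≥ 6] = (36/31) / (15/31) = 12/5.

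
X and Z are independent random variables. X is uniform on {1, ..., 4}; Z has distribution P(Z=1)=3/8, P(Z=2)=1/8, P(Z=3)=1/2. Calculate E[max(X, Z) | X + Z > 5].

32/9

P(X + Z > 5) = 9/32.
Summing max(X,Z)·P(x,y) over outcomes with X + Z > 5 gives 1.
E[max(X, Z) | X + Z > 5] = (1) / (9/32) = 32/9.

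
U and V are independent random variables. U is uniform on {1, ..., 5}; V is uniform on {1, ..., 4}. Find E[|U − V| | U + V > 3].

28/17

P(U + V > 3) = 17/20.
Summing |U−V|·P(x,y) over outcomes with U + V > 3 gives 7/5.
E[|U − V| | U + V > 3] = (7/5) / (17/20) = 28/17.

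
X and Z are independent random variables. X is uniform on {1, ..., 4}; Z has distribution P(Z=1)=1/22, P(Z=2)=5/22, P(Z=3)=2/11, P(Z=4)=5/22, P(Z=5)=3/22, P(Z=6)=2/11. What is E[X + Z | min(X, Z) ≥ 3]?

127/16

P(min(X, Z) ≥ 3) = 4/11.
Summing (X+Z)·P(x,y) over outcomes with min(X, Z) ≥ 3 gives 127/44.
E[X + Z | min(X, Z) ≥ 3] = (127/44) / (4/11) = 127/16.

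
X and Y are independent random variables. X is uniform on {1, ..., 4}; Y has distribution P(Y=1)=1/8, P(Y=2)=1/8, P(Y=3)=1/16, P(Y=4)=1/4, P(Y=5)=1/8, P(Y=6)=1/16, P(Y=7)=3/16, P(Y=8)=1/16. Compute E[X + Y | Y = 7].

19/2

P(Y = 7) = 3/16.
Summing (X+Y)·P(x,y) over outcomes with Y = 7 gives 57/32.
E[X + Y | Y = 7] = (57/32) / (3/16) = 19/2.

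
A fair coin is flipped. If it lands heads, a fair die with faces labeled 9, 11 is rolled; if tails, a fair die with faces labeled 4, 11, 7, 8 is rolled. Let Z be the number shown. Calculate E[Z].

35/4

E[Z | heads] = (9+11)/2 = 10.
E[Z | tails] = (4+11+7+8)/4 = 15/2.
By the law of total expectation,
E[Z] = (1/2)·(10) + (1/2)·(15/2) = 35/4.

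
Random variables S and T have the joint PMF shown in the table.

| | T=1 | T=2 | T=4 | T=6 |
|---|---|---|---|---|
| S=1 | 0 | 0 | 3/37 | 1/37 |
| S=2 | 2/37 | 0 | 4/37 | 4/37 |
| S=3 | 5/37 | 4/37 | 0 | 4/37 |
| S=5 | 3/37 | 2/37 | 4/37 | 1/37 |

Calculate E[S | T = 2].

P(T = 2) = 6/37.
Σ S·P over the event = 3·(4/37) + 5·(2/37) = 22/37.
E[S | T = 2] = (22/37) / (6/37) = 11/3.

11/3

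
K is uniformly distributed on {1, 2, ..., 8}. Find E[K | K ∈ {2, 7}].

P(K ∈ {2, 7}) = 1/4.
Σ over the event: 2·1/8 + 7·1/8 = 9/8.
E[K | K ∈ {2, 7}] = (9/8) / (1/4) = 9/2.

9/2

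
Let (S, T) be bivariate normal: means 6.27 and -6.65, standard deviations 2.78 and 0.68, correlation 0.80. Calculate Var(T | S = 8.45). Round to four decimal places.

0.1665

The conditional variance in a bivariate normal is σ_T²(1 − ρ²), independent of x.
Var(T | S=8.45) = (0.68)²·(1 − (0.80)²) = 0.4624·0.36 = 0.1665.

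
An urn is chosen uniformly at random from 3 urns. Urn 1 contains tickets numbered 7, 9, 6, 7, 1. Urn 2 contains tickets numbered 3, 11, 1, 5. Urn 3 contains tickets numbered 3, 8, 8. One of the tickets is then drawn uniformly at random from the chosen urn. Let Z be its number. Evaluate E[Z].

52/9

E[Z | urn 1] = (7+9+6+7+1)/5 = 6.
E[Z | urn 2] = (3+11+1+5)/4 = 5.
E[Z | urn 3] = (3+8+8)/3 = 19/3.
By the law of total expectation,
E[Z] = (1/3)·(6) + (1/3)·(5) + (1/3)·(19/3) = 52/9.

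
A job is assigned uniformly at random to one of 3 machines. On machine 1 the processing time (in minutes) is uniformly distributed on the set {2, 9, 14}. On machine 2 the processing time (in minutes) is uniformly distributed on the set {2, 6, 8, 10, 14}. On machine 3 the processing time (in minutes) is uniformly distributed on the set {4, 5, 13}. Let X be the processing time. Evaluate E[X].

E[X | machine 1] = (2+9+14)/3 = 25/3.
E[X | machine 2] = (2+6+8+10+14)/5 = 8.
E[X | machine 3] = (4+5+13)/3 = 22/3.
E[X] = (1/3)·(25/3) + (1/3)·(8) + (1/3)·(22/3) = 71/9.

71/9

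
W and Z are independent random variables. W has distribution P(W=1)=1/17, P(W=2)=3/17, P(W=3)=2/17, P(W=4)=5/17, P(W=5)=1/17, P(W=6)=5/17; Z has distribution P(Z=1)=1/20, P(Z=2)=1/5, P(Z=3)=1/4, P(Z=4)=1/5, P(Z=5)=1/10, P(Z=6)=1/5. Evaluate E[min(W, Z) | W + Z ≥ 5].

P(W + Z ≥ 5) = 313/340.
Summing min(W,Z)·P(x,y) over outcomes with W + Z ≥ 5 gives 483/170.
E[min(W, Z) | W + Z ≥ 5] = (483/170) / (313/340) = 966/313.

966/313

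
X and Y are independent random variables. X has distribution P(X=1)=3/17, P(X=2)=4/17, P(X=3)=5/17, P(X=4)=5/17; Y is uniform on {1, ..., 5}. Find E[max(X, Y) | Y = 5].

5

P(Y = 5) = 1/5.
Summing max(X,Y)·P(x,y) over outcomes with Y = 5 gives 1.
E[max(X, Y) | Y = 5] = (1) / (1/5) = 5.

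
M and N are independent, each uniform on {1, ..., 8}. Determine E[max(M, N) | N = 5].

P(N = 5) = 1/8.
Summing max(M,N)·P(x,y) over outcomes with N = 5 gives 23/32.
E[max(M, N) | N = 5] = (23/32) / (1/8) = 23/4.

23/4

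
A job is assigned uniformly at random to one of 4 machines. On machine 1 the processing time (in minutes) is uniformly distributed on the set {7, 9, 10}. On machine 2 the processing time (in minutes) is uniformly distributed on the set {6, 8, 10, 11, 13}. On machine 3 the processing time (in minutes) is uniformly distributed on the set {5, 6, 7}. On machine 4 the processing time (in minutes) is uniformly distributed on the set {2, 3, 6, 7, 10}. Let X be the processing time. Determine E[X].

112/15

E[X | machine 1] = (7+9+10)/3 = 26/3.
E[X | machine 2] = (6+8+10+11+13)/5 = 48/5.
E[X | machine 3] = (5+6+7)/3 = 6.
E[X | machine 4] = (2+3+6+7+10)/5 = 28/5.
By the law of total expectation,
E[X] = (1/4)·(26/3) + (1/4)·(48/5) + (1/4)·(6) + (1/4)·(28/5) = 112/15.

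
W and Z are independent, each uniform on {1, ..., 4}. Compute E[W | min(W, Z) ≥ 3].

7/2

Outcomes with min(W, Z) ≥ 3: (3,3), (3,4), (4,3), (4,4), each with probability 1/16.
E[W | min(W, Z) ≥ 3] = (3 + 3 + 4 + 4) / 4 = 7/2.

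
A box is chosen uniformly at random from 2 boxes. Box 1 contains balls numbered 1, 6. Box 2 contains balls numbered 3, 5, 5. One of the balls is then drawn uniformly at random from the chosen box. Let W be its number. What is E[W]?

E[W | box 1] = (1+6)/2 = 7/2.
E[W | box 2] = (3+5+5)/3 = 13/3.
E[W] = (1/2)·(7/2) + (1/2)·(13/3) = 47/12.

47/12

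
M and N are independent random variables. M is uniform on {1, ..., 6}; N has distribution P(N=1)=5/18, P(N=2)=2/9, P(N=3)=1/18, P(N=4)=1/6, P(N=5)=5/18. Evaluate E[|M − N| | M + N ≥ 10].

11/13

P(M + N ≥ 10) = 13/108.
Summing |M−N|·P(x,y) over outcomes with M + N ≥ 10 gives 11/108.
E[|M − N| | M + N ≥ 10] = (11/108) / (13/108) = 11/13.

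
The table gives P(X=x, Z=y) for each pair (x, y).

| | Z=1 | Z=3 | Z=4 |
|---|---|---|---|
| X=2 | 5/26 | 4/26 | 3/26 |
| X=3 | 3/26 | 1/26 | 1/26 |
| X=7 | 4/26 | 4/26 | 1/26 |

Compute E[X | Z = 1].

P(Z = 1) = 6/13.
Σ X·P over the event = 2·(5/26) + 3·(3/26) + 7·(4/26) = 47/26.
E[X | Z = 1] = (47/26) / (6/13) = 47/12.

47/12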